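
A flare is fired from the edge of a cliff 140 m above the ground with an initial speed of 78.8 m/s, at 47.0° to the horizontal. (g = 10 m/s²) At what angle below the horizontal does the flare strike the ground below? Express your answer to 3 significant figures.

55.5°

v_x = 78.8 cos 47.0° = 53.74 m/s.
At impact |v_y| = √(v_y0² + 2 g h) = √(57.63² + 2×10×140) = 78.24 m/s.
Angle below horizontal = arctan(|v_y| / v_x) = arctan(78.24 / 53.74) = 55.5°.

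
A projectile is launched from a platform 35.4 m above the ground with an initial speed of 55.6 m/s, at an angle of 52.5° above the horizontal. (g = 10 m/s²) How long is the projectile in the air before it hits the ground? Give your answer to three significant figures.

Vertical component: v_y = 55.6 sin 52.5° = 44.11 m/s.
Taking up as positive with launch at y = 35.4 m, landing at y = 0: 0 = 35.4 + 44.11 t − ½(10) t².
Solving 5.000 t² − 44.11 t − 35.4 = 0 gives t = [44.11 + √(44.11² + 4·5.000·35.4)] / 10.00 = 9.56 s.

9.56 s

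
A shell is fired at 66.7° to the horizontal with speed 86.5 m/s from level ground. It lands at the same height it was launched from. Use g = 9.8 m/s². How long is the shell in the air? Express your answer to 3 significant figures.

16.2 s

Vertical component: v_y = 86.5 sin 66.7° = 79.45 m/s.
For a projectile landing at launch height, time of flight is t = 2 v_y / g = 2 × 79.45 / 9.8 = 16.2 s.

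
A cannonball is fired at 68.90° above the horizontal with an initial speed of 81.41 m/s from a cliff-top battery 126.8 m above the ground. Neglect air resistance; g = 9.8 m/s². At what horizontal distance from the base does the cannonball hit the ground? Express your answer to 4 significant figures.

Components: v_x = 81.41 cos 68.90° = 29.307 m/s, v_y = 81.41 sin 68.90° = 75.952 m/s.
Vertical: 0 = 126.8 + 75.952 t − ½(9.8) t² ⇒ 4.900 t² − 75.952 t − 126.8 = 0.
t = [75.952 + √(5768.7 + 2485.3)] / 9.800 = 17.021 s.
Horizontal: R = v_x · t = 29.307 × 17.021 = 498.8 m.

498.8 m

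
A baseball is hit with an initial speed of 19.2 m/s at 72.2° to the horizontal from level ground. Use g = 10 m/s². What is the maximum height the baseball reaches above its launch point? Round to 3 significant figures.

Vertical component of launch velocity: v_y = 19.2 sin 72.2° = 18.28 m/s.
At the highest point the vertical velocity is zero, so v_y² = 2 g h_max.
h_max = (18.28)² / (2 × 10) = 334.2 / 20.00 = 16.7 m.

16.7 m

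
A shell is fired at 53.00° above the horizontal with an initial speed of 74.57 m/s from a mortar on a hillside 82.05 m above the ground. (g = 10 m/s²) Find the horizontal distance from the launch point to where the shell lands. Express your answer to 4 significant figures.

590.5 m

Components: v_x = 74.57 cos 53.00° = 44.877 m/s, v_y = 74.57 sin 53.00° = 59.554 m/s.
Vertical: 0 = 82.05 + 59.554 t − ½(10) t² ⇒ 5.000 t² − 59.554 t − 82.05 = 0.
t = [59.554 + √(3546.7 + 1641.0)] / 10.00 = 13.158 s.
Horizontal: R = v_x · t = 44.877 × 13.158 = 590.5 m.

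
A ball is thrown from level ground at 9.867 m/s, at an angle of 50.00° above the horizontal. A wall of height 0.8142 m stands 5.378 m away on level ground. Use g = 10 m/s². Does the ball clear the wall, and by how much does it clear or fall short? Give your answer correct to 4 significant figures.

v_x = 9.867 cos 50.00° = 6.3424 m/s; v_y0 = 9.867 sin 50.00° = 7.5586 m/s.
Time to reach the wall: t = 5.378 / 6.3424 = 0.84794 s.
Height at that point: y = 7.5586×0.84794 − 5.000×0.84794² = 2.8142 m.
That is 2.8142 − 0.8142 = 2.000 m above the top of the wall, so the ball clears it.

Yes — it clears the wall by 2.000 m.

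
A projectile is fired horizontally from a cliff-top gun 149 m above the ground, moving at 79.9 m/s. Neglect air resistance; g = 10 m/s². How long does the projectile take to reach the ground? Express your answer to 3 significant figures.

The horizontal speed doesn't affect the fall. With v_y0 = 0, h = ½ g t².
t = √(2 × 149 / 10) = √29.80 = 5.46 s.

5.46 s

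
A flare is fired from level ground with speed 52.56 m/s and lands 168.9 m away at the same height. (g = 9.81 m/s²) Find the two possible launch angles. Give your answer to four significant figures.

Level-ground range: R = v₀² sin(2θ)/g ⇒ sin 2θ = R g / v₀² = 168.9×9.81/52.56² = 0.5998.
2θ = arcsin(0.5998) = 36.856° or 180° − 36.856° = 143.144°.
So θ = 18.43° or θ = 71.57°.

18.43° and 71.57°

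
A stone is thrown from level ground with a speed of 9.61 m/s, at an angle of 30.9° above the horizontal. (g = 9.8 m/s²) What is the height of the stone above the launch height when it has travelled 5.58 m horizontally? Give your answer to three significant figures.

1.10 m

v_x = 9.61 cos 30.9° = 8.246 m/s, v_y0 = 9.61 sin 30.9° = 4.935 m/s.
Time to reach x = 5.58 m: t = x / v_x = 5.58 / 8.246 = 0.6767 s.
y = v_y0 t − ½ g t² = 4.935×0.6767 − 4.900×0.6767² = 1.10 m.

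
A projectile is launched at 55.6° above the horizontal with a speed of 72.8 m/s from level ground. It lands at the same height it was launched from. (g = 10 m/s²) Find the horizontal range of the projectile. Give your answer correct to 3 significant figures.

For level ground, R = v₀² sin(2θ) / g.
sin(2 × 55.6°) = sin 111.2° = 0.9323.
R = (72.8)² × 0.9323 / 10 = 494 m.

494 m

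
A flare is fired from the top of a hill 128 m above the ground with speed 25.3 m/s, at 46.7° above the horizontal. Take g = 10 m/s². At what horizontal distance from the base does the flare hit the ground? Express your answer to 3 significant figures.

Components: v_x = 25.3 cos 46.7° = 17.35 m/s, v_y = 25.3 sin 46.7° = 18.41 m/s.
Vertical: 0 = 128 + 18.41 t − ½(10) t² ⇒ 5.000 t² − 18.41 t − 128 = 0.
t = [18.41 + √(338.9 + 2560)] / 10.00 = 7.225 s.
Horizontal: R = v_x · t = 17.35 × 7.225 = 125 m.

125 m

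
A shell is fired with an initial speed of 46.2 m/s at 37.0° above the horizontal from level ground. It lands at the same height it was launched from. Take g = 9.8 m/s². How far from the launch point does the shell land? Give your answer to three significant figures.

209 m

Components: v_x = 46.2 cos 37.0° = 36.90 m/s, v_y = 46.2 sin 37.0° = 27.80 m/s.
Time of flight (same landing height): t = 2 v_y / g = 2 × 27.80 / 9.8 = 5.673 s.
Range: R = v_x · t = 36.90 × 5.673 = 209 m.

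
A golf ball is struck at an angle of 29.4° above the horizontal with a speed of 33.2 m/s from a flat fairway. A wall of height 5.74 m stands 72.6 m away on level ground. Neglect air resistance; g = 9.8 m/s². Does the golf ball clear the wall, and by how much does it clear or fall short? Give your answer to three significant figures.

Yes — it clears the wall by 4.30 m.

v_x = 33.2 cos 29.4° = 28.92 m/s; v_y0 = 33.2 sin 29.4° = 16.30 m/s.
Time to reach the wall: t = 72.6 / 28.92 = 2.510 s.
Height at that point: y = 16.30×2.510 − 4.900×2.510² = 10.04 m.
That is 10.04 − 5.74 = 4.30 m above the top of the wall, so the golf ball clears it.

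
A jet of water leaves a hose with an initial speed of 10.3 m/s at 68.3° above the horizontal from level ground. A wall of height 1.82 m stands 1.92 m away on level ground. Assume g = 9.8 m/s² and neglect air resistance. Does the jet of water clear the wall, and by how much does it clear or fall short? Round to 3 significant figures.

v_x = 10.3 cos 68.3° = 3.808 m/s; v_y0 = 10.3 sin 68.3° = 9.570 m/s.
Time to reach the wall: t = 1.92 / 3.808 = 0.5042 s.
Height at that point: y = 9.570×0.5042 − 4.900×0.5042² = 3.580 m.
That is 3.580 − 1.82 = 1.76 m above the top of the wall, so the jet of water clears it.

Yes — it clears the wall by 1.76 m.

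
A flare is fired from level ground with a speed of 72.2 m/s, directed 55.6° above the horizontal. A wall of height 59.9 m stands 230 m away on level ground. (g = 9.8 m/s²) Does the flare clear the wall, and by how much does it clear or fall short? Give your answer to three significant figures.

Yes — it clears the wall by 120 m.

v_x = 72.2 cos 55.6° = 40.79 m/s; v_y0 = 72.2 sin 55.6° = 59.57 m/s.
Time to reach the wall: t = 230 / 40.79 = 5.639 s.
Height at that point: y = 59.57×5.639 − 4.900×5.639² = 180.1 m.
That is 180.1 − 59.9 = 120 m above the top of the wall, so the flare clears it.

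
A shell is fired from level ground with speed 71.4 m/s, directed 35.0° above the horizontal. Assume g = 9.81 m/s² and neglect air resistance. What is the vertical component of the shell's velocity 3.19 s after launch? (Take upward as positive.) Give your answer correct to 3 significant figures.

Initial vertical component: v_y0 = 71.4 sin 35.0° = 40.95 m/s.
v_y(t) = v_y0 − g t = 40.95 − 9.81 × 3.19 = 9.66 m/s.

9.66 m/s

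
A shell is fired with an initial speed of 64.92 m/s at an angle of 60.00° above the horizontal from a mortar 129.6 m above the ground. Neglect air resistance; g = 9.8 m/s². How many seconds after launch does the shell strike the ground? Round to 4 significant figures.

Vertical component: v_y = 64.92 sin 60.00° = 56.222 m/s.
Taking up as positive with launch at y = 129.6 m, landing at y = 0: 0 = 129.6 + 56.222 t − ½(9.8) t².
Solving 4.900 t² − 56.222 t − 129.6 = 0 gives t = [56.222 + √(56.222² + 4·4.900·129.6)] / 9.800 = 13.44 s.

13.44 s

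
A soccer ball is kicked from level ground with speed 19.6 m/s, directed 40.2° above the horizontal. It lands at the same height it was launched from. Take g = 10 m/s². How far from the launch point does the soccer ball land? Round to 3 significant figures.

37.9 m

Components: v_x = 19.6 cos 40.2° = 14.97 m/s, v_y = 19.6 sin 40.2° = 12.65 m/s.
Time of flight (same landing height): t = 2 v_y / g = 2 × 12.65 / 10 = 2.530 s.
Range: R = v_x · t = 14.97 × 2.530 = 37.9 m.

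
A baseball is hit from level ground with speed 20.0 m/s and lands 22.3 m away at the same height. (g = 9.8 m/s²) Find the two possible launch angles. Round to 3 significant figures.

Level-ground range: R = v₀² sin(2θ)/g ⇒ sin 2θ = R g / v₀² = 22.3×9.8/20.0² = 0.5464.
2θ = arcsin(0.5464) = 33.12° or 180° − 33.12° = 146.88°.
So θ = 16.6° or θ = 73.4°.

16.6° and 73.4°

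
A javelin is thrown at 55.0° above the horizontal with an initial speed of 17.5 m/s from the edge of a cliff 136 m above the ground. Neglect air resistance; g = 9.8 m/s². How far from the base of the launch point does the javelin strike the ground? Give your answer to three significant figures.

69.6 m

Components: v_x = 17.5 cos 55.0° = 10.04 m/s, v_y = 17.5 sin 55.0° = 14.34 m/s.
Vertical: 0 = 136 + 14.34 t − ½(9.8) t² ⇒ 4.900 t² − 14.34 t − 136 = 0.
t = [14.34 + √(205.6 + 2666)] / 9.800 = 6.931 s.
Horizontal: R = v_x · t = 10.04 × 6.931 = 69.6 m.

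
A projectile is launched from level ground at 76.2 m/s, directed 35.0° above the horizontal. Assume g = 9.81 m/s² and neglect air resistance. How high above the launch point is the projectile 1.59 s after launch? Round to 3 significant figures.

57.1 m

v_y0 = 76.2 sin 35.0° = 43.71 m/s.
y(t) = v_y0 t − ½ g t² = 43.71×1.59 − 4.905×1.59² = 57.1 m.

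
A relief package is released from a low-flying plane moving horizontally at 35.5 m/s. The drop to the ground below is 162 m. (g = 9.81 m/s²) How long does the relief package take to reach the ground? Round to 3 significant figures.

The horizontal speed doesn't affect the fall. With v_y0 = 0, h = ½ g t².
t = √(2 × 162 / 9.81) = √33.03 = 5.75 s.

5.75 s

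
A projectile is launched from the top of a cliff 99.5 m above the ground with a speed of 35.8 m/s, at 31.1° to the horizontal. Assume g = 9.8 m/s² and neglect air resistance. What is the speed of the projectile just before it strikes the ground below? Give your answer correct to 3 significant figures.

v_x = 35.8 cos 31.1° = 30.65 m/s is unchanged throughout.
For the vertical component, v_y² = v_y0² + 2 g h = (18.49)² + 2×9.8×99.5 = 2292, so |v_y| = 47.87 m/s.
Impact speed = √(v_x² + v_y²) = √(939.4 + 2292) = 56.8 m/s.

56.8 m/s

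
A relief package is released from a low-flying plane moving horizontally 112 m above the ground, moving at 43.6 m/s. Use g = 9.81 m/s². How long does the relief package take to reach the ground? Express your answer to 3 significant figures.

4.78 s

The horizontal speed doesn't affect the fall. With v_y0 = 0, h = ½ g t².
t = √(2 × 112 / 9.81) = √22.83 = 4.78 s.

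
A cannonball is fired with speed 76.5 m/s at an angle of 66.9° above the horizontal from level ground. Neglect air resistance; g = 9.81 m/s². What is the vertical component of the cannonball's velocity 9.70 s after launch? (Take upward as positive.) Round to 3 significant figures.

Initial vertical component: v_y0 = 76.5 sin 66.9° = 70.37 m/s.
v_y(t) = v_y0 − g t = 70.37 − 9.81 × 9.70 = -24.8 m/s.

-24.8 m/s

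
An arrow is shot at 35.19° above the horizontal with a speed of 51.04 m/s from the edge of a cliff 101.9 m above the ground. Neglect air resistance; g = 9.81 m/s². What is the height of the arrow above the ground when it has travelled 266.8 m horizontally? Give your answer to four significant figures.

89.37 m

v_x = 51.04 cos 35.19° = 41.712 m/s, v_y0 = 51.04 sin 35.19° = 29.414 m/s.
Time to reach x = 266.8 m: t = x / v_x = 266.8 / 41.712 = 6.3962 s.
y = 101.9 + v_y0 t − ½ g t² = 101.9 + 29.414×6.3962 − 4.905×6.3962² = 89.37 m.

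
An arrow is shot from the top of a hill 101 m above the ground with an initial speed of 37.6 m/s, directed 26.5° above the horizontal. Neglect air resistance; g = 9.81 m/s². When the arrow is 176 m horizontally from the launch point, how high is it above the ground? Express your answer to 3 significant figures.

v_x = 37.6 cos 26.5° = 33.65 m/s, v_y0 = 37.6 sin 26.5° = 16.78 m/s.
Time to reach x = 176 m: t = x / v_x = 176 / 33.65 = 5.230 s.
y = 101 + v_y0 t − ½ g t² = 101 + 16.78×5.230 − 4.905×5.230² = 54.6 m.

54.6 m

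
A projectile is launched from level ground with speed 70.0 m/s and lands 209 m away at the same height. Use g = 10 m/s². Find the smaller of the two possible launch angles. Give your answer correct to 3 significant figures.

12.6°

Level-ground range: R = v₀² sin(2θ)/g ⇒ sin 2θ = R g / v₀² = 209×10/70.0² = 0.4265.
2θ = arcsin(0.4265) = 25.25° or 180° − 25.25° = 154.75°.
So θ = 12.6° or θ = 77.4°.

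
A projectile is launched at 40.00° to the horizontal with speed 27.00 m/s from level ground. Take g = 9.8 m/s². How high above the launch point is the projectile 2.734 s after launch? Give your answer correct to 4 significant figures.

v_y0 = 27.00 sin 40.00° = 17.355 m/s.
y(t) = v_y0 t − ½ g t² = 17.355×2.734 − 4.900×2.734² = 10.82 m.

10.82 m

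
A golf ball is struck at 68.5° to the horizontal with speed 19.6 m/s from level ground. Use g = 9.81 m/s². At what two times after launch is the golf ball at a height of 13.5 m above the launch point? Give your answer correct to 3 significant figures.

v_y0 = 19.6 sin 68.5° = 18.24 m/s.
Set y = v_y0 t − ½ g t² = 13.5: 4.905 t² − 18.24 t + 13.5 = 0.
t = [18.24 ± √(332.7 − 264.9)] / 9.81 = (18.24 ± 8.234) / 9.81, giving t = 1.02 s or t = 2.70 s.
So the golf ball is at 13.5 m at t = 1.02 s (rising) and t = 2.70 s (falling).

1.02 s and 2.70 s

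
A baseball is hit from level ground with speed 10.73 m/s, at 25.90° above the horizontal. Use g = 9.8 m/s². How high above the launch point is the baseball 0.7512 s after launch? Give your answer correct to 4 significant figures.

v_y0 = 10.73 sin 25.90° = 4.6869 m/s.
y(t) = v_y0 t − ½ g t² = 4.6869×0.7512 − 4.900×0.7512² = 0.7557 m.

0.7557 m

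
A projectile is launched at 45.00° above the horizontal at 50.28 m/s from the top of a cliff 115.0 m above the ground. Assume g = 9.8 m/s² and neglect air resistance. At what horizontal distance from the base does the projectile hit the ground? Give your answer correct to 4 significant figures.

344.2 m

Components: v_x = 50.28 cos 45.00° = 35.553 m/s, v_y = 50.28 sin 45.00° = 35.553 m/s.
Vertical: 0 = 115.0 + 35.553 t − ½(9.8) t² ⇒ 4.900 t² − 35.553 t − 115.0 = 0.
t = [35.553 + √(1264.0 + 2254.0)] / 9.800 = 9.6802 s.
Horizontal: R = v_x · t = 35.553 × 9.6802 = 344.2 m.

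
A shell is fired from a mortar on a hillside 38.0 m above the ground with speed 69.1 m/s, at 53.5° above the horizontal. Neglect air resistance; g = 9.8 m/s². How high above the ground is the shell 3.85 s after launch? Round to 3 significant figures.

v_y0 = 69.1 sin 53.5° = 55.55 m/s.
y(t) = 38.0 + v_y0 t − ½ g t² = 38.0 + 55.55×3.85 − ½×9.8×3.85² = 179 m.

179 m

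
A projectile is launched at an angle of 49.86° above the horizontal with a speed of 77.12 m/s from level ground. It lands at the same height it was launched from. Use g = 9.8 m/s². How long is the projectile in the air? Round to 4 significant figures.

12.03 s

Vertical component: v_y = 77.12 sin 49.86° = 58.956 m/s.
For a projectile landing at launch height, time of flight is t = 2 v_y / g = 2 × 58.956 / 9.8 = 12.03 s.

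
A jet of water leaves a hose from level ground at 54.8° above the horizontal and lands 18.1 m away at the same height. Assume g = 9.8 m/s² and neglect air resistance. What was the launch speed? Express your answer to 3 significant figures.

13.7 m/s

On level ground, R = v₀² sin(2θ) / g, so v₀ = √(R g / sin 2θ).
sin(2 × 54.8°) = 0.9421.
v₀ = √(18.1 × 9.8 / 0.9421) = √188.3 = 13.7 m/s.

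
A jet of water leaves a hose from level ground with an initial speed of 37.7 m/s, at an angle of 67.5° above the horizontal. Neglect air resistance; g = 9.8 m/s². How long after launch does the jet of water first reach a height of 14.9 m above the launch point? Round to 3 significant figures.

0.457 s

v_y0 = 37.7 sin 67.5° = 34.83 m/s.
Set y = v_y0 t − ½ g t² = 14.9: 4.900 t² − 34.83 t + 14.9 = 0.
t = [34.83 ± √(1213 − 292.0)] / 9.8 = (34.83 ± 30.35) / 9.8, giving t = 0.457 s or t = 6.65 s.
The jet of water is on the way up at the first time, so t = 0.457 s.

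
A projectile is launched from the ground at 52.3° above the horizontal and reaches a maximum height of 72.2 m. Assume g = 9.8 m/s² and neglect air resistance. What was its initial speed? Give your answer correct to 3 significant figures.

At maximum height v_y = 0, so (v₀ sin θ)² = 2 g H.
v₀ sin 52.3° = √(2 × 9.8 × 72.2) = 37.62 m/s.
v₀ = 37.62 / sin 52.3° = 37.62 / 0.7912 = 47.5 m/s.

47.5 m/s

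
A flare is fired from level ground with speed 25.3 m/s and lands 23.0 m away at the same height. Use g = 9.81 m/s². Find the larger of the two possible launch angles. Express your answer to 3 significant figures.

Level-ground range: R = v₀² sin(2θ)/g ⇒ sin 2θ = R g / v₀² = 23.0×9.81/25.3² = 0.3525.
2θ = arcsin(0.3525) = 20.64° or 180° − 20.64° = 159.36°.
So θ = 10.3° or θ = 79.7°.

79.7°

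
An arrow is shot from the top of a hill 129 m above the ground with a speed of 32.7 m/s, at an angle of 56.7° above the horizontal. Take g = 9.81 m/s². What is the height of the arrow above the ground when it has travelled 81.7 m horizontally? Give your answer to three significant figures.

152 m

v_x = 32.7 cos 56.7° = 17.95 m/s, v_y0 = 32.7 sin 56.7° = 27.33 m/s.
Time to reach x = 81.7 m: t = x / v_x = 81.7 / 17.95 = 4.552 s.
y = 129 + v_y0 t − ½ g t² = 129 + 27.33×4.552 − 4.905×4.552² = 152 m.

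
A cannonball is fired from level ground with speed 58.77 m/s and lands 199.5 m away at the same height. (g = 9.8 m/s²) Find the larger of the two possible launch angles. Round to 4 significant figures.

Level-ground range: R = v₀² sin(2θ)/g ⇒ sin 2θ = R g / v₀² = 199.5×9.8/58.77² = 0.5661.
2θ = arcsin(0.5661) = 34.479° or 180° − 34.479° = 145.521°.
So θ = 17.24° or θ = 72.76°.

72.76°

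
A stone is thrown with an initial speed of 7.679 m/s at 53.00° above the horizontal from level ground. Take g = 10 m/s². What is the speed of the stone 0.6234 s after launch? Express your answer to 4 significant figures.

4.622 m/s

v_x = 7.679 cos 53.00° = 4.6213 m/s (constant).
v_y(t) = 7.679 sin 53.00° − g t = 6.1327 − 10 × 0.6234 = -0.10130 m/s.
Speed = √(v_x² + v_y²) = √(21.356 + 0.010262) = 4.622 m/s.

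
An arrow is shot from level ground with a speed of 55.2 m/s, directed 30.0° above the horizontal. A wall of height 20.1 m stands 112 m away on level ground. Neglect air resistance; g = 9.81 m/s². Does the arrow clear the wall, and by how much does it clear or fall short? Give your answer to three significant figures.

v_x = 55.2 cos 30.0° = 47.80 m/s; v_y0 = 55.2 sin 30.0° = 27.60 m/s.
Time to reach the wall: t = 112 / 47.80 = 2.343 s.
Height at that point: y = 27.60×2.343 − 4.905×2.343² = 37.74 m.
That is 37.74 − 20.1 = 17.6 m above the top of the wall, so the arrow clears it.

Yes — it clears the wall by 17.6 m.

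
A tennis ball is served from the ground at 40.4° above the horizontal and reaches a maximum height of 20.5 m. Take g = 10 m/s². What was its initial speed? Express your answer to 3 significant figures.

31.2 m/s

At maximum height v_y = 0, so (v₀ sin θ)² = 2 g H.
v₀ sin 40.4° = √(2 × 10 × 20.5) = 20.25 m/s.
v₀ = 20.25 / sin 40.4° = 20.25 / 0.6481 = 31.2 m/s.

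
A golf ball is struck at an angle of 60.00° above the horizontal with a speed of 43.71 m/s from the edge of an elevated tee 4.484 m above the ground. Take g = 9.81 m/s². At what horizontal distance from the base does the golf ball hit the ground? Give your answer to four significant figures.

Components: v_x = 43.71 cos 60.00° = 21.855 m/s, v_y = 43.71 sin 60.00° = 37.854 m/s.
Vertical: 0 = 4.484 + 37.854 t − ½(9.81) t² ⇒ 4.905 t² − 37.854 t − 4.484 = 0.
t = [37.854 + √(1432.9 + 87.976)] / 9.810 = 7.8341 s.
Horizontal: R = v_x · t = 21.855 × 7.8341 = 171.2 m.

171.2 m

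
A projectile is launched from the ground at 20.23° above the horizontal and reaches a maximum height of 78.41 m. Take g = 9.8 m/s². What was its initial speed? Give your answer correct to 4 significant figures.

At maximum height v_y = 0, so (v₀ sin θ)² = 2 g H.
v₀ sin 20.23° = √(2 × 9.8 × 78.41) = 39.202 m/s.
v₀ = 39.202 / sin 20.23° = 39.202 / 0.3458 = 113.4 m/s.

113.4 m/s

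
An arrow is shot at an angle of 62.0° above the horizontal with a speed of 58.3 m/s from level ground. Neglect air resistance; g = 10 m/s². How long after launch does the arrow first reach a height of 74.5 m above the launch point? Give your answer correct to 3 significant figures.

1.74 s

v_y0 = 58.3 sin 62.0° = 51.48 m/s.
Set y = v_y0 t − ½ g t² = 74.5: 5.000 t² − 51.48 t + 74.5 = 0.
t = [51.48 ± √(2650 − 1490)] / 10 = (51.48 ± 34.06) / 10, giving t = 1.74 s or t = 8.55 s.
The arrow is on the way up at the first time, so t = 1.74 s.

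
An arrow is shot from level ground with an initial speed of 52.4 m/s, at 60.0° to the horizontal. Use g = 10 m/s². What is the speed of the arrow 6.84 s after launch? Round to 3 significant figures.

34.9 m/s

v_x = 52.4 cos 60.0° = 26.20 m/s (constant).
v_y(t) = 52.4 sin 60.0° − g t = 45.38 − 10 × 6.84 = -23.02 m/s.
Speed = √(v_x² + v_y²) = √(686.4 + 529.9) = 34.9 m/s.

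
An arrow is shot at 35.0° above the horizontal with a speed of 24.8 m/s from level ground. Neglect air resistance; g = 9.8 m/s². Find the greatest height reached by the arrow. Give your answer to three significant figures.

10.3 m

Vertical component of launch velocity: v_y = 24.8 sin 35.0° = 14.22 m/s.
At the highest point the vertical velocity is zero, so v_y² = 2 g h_max.
h_max = (14.22)² / (2 × 9.8) = 202.2 / 19.60 = 10.3 m.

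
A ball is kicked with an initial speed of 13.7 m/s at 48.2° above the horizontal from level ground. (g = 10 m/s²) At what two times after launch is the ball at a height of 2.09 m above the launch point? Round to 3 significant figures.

0.231 s and 1.81 s

v_y0 = 13.7 sin 48.2° = 10.21 m/s.
Set y = v_y0 t − ½ g t² = 2.09: 5.000 t² − 10.21 t + 2.09 = 0.
t = [10.21 ± √(104.2 − 41.80)] / 10 = (10.21 ± 7.899) / 10, giving t = 0.231 s or t = 1.81 s.
So the ball is at 2.09 m at t = 0.231 s (rising) and t = 1.81 s (falling).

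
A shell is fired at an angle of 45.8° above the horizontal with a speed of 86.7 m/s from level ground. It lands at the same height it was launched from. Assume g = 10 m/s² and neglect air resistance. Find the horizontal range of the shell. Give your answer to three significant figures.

For level ground, R = v₀² sin(2θ) / g.
sin(2 × 45.8°) = sin 91.60° = 0.9996.
R = (86.7)² × 0.9996 / 10 = 751 m.

751 m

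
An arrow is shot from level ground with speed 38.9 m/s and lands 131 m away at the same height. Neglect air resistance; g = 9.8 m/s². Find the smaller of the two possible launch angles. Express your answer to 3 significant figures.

Level-ground range: R = v₀² sin(2θ)/g ⇒ sin 2θ = R g / v₀² = 131×9.8/38.9² = 0.8484.
2θ = arcsin(0.8484) = 58.04° or 180° − 58.04° = 121.96°.
So θ = 29.0° or θ = 61.0°.

29.0°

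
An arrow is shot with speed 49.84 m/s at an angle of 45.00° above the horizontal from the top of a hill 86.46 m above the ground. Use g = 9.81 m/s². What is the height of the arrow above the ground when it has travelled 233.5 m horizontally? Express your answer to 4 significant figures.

v_x = 49.84 cos 45.00° = 35.242 m/s, v_y0 = 49.84 sin 45.00° = 35.242 m/s.
Time to reach x = 233.5 m: t = x / v_x = 233.5 / 35.242 = 6.6256 s.
y = 86.46 + v_y0 t − ½ g t² = 86.46 + 35.242×6.6256 − 4.905×6.6256² = 104.6 m.

104.6 m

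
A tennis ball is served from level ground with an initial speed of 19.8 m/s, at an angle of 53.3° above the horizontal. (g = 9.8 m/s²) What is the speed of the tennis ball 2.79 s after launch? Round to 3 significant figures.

v_x = 19.8 cos 53.3° = 11.83 m/s (constant).
v_y(t) = 19.8 sin 53.3° − g t = 15.88 − 9.8 × 2.79 = -11.46 m/s.
Speed = √(v_x² + v_y²) = √(139.9 + 131.3) = 16.5 m/s.

16.5 m/s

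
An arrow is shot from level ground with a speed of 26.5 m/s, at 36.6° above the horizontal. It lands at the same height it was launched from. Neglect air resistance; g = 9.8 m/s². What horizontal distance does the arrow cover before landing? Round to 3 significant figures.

Components: v_x = 26.5 cos 36.6° = 21.27 m/s, v_y = 26.5 sin 36.6° = 15.80 m/s.
Time of flight (same landing height): t = 2 v_y / g = 2 × 15.80 / 9.8 = 3.224 s.
Range: R = v_x · t = 21.27 × 3.224 = 68.6 m.

68.6 m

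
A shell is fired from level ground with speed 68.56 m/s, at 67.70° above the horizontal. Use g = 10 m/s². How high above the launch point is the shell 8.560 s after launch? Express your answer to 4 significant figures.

v_y0 = 68.56 sin 67.70° = 63.432 m/s.
y(t) = v_y0 t − ½ g t² = 63.432×8.560 − 5.000×8.560² = 176.6 m.

176.6 m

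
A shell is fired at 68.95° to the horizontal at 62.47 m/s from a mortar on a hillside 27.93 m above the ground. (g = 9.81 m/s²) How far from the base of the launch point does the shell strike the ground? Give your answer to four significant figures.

Components: v_x = 62.47 cos 68.95° = 22.438 m/s, v_y = 62.47 sin 68.95° = 58.301 m/s.
Vertical: 0 = 27.93 + 58.301 t − ½(9.81) t² ⇒ 4.905 t² − 58.301 t − 27.93 = 0.
t = [58.301 + √(3399.0 + 547.99)] / 9.810 = 12.347 s.
Horizontal: R = v_x · t = 22.438 × 12.347 = 277.0 m.

277.0 m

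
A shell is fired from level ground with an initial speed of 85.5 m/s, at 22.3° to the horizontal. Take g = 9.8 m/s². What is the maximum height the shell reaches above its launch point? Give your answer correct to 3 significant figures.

Vertical component of launch velocity: v_y = 85.5 sin 22.3° = 32.44 m/s.
At the highest point the vertical velocity is zero, so v_y² = 2 g h_max.
h_max = (32.44)² / (2 × 9.8) = 1052 / 19.60 = 53.7 m.

53.7 m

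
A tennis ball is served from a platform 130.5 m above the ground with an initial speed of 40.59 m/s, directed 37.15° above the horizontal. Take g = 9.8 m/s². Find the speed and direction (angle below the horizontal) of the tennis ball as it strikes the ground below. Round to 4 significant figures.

v_x = 40.59 cos 37.15° = 32.353 m/s (constant).
|v_y| at impact = √((24.512)² + 2×9.8×130.5) = 56.202 m/s.
Speed = √(32.353² + 56.202²) = 64.85 m/s; angle = arctan(56.202/32.353) = 60.07° below horizontal.

64.85 m/s at 60.07° below the horizontal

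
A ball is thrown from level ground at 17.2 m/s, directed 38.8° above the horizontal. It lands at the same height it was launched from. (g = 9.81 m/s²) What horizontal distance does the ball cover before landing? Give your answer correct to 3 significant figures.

29.5 m

Components: v_x = 17.2 cos 38.8° = 13.40 m/s, v_y = 17.2 sin 38.8° = 10.78 m/s.
Time of flight (same landing height): t = 2 v_y / g = 2 × 10.78 / 9.81 = 2.198 s.
Range: R = v_x · t = 13.40 × 2.198 = 29.5 m.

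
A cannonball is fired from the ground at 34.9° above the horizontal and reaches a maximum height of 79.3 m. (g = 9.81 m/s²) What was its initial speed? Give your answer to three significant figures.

68.9 m/s

At maximum height v_y = 0, so (v₀ sin θ)² = 2 g H.
v₀ sin 34.9° = √(2 × 9.81 × 79.3) = 39.44 m/s.
v₀ = 39.44 / sin 34.9° = 39.44 / 0.5721 = 68.9 m/s.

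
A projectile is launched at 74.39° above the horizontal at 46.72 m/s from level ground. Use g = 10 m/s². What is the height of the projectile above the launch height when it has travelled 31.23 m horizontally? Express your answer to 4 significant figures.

v_x = 46.72 cos 74.39° = 12.572 m/s, v_y0 = 46.72 sin 74.39° = 44.997 m/s.
Time to reach x = 31.23 m: t = x / v_x = 31.23 / 12.572 = 2.4841 s.
y = v_y0 t − ½ g t² = 44.997×2.4841 − 5.000×2.4841² = 80.92 m.

80.92 m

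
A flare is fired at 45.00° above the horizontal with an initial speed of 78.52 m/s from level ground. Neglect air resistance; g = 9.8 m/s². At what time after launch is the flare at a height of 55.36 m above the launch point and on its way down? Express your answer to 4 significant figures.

10.23 s

v_y0 = 78.52 sin 45.00° = 55.522 m/s.
Set y = v_y0 t − ½ g t² = 55.36: 4.900 t² − 55.522 t + 55.36 = 0.
t = [55.522 ± √(3082.7 − 1085.1)] / 9.8 = (55.522 ± 44.695) / 9.8, giving t = 1.105 s or t = 10.23 s.
On the way down corresponds to the larger root: t = 10.23 s.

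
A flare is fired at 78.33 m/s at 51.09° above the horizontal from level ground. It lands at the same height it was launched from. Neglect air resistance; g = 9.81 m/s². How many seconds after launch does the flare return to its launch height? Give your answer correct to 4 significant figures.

12.43 s

Vertical component: v_y = 78.33 sin 51.09° = 60.951 m/s.
For a projectile landing at launch height, time of flight is t = 2 v_y / g = 2 × 60.951 / 9.81 = 12.43 s.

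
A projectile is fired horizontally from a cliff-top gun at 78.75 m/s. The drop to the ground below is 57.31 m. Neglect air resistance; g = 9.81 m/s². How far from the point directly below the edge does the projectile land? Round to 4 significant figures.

Initial vertical velocity is zero, so the fall time comes from h = ½ g t²: t = √(2 × 57.31 / 9.81) = 3.4182 s.
Horizontal motion is uniform at 78.75 m/s, so x = 78.75 × 3.4182 = 269.2 m.

269.2 m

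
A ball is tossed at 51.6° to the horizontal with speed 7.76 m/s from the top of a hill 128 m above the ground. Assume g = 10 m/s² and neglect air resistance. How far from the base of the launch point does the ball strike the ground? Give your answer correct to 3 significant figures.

27.5 m

Components: v_x = 7.76 cos 51.6° = 4.820 m/s, v_y = 7.76 sin 51.6° = 6.081 m/s.
Vertical: 0 = 128 + 6.081 t − ½(10) t² ⇒ 5.000 t² − 6.081 t − 128 = 0.
t = [6.081 + √(36.98 + 2560)] / 10.00 = 5.704 s.
Horizontal: R = v_x · t = 4.820 × 5.704 = 27.5 m.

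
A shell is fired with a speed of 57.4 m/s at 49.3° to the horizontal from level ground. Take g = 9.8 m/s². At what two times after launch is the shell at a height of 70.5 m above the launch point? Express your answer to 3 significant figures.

2.13 s and 6.75 s

v_y0 = 57.4 sin 49.3° = 43.52 m/s.
Set y = v_y0 t − ½ g t² = 70.5: 4.900 t² − 43.52 t + 70.5 = 0.
t = [43.52 ± √(1894 − 1382)] / 9.8 = (43.52 ± 22.63) / 9.8, giving t = 2.13 s or t = 6.75 s.
So the shell is at 70.5 m at t = 2.13 s (rising) and t = 6.75 s (falling).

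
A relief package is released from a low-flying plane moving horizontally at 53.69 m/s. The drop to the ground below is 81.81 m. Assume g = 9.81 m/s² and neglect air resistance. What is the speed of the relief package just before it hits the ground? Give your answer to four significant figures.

66.99 m/s

Fall time: t = √(2 × 81.81 / 9.81) = 4.0840 s.
At impact: v_x = 53.69 m/s (unchanged), v_y = g t = 9.81 × 4.0840 = 40.064 m/s.
Speed = √(v_x² + v_y²) = √(2882.6 + 1605.1) = 66.99 m/s.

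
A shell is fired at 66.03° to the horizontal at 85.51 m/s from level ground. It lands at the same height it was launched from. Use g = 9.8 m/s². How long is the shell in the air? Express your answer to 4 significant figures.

Vertical component: v_y = 85.51 sin 66.03° = 78.135 m/s.
For a projectile landing at launch height, time of flight is t = 2 v_y / g = 2 × 78.135 / 9.8 = 15.95 s.

15.95 s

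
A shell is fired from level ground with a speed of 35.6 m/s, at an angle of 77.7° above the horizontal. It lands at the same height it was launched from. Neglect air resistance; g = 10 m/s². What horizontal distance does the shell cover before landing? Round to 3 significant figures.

For level ground, R = v₀² sin(2θ) / g.
sin(2 × 77.7°) = sin 155.4° = 0.4163.
R = (35.6)² × 0.4163 / 10 = 52.8 m.

52.8 m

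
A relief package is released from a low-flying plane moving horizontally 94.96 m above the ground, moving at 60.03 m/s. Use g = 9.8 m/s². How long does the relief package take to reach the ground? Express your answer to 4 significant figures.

4.402 s

The horizontal speed doesn't affect the fall. With v_y0 = 0, h = ½ g t².
t = √(2 × 94.96 / 9.8) = √19.380 = 4.402 s.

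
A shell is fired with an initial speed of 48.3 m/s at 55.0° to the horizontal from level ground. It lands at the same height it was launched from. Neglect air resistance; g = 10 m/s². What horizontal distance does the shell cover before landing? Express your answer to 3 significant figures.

Components: v_x = 48.3 cos 55.0° = 27.70 m/s, v_y = 48.3 sin 55.0° = 39.57 m/s.
Time of flight (same landing height): t = 2 v_y / g = 2 × 39.57 / 10 = 7.914 s.
Range: R = v_x · t = 27.70 × 7.914 = 219 m.

219 m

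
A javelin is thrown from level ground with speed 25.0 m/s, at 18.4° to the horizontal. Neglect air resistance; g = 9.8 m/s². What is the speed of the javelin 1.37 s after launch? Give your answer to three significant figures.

24.4 m/s

v_x = 25.0 cos 18.4° = 23.72 m/s (constant).
v_y(t) = 25.0 sin 18.4° − g t = 7.891 − 9.8 × 1.37 = -5.535 m/s.
Speed = √(v_x² + v_y²) = √(562.6 + 30.64) = 24.4 m/s.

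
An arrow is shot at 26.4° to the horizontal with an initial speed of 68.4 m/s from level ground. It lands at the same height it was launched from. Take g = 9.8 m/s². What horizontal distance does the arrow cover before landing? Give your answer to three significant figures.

For level ground, R = v₀² sin(2θ) / g.
sin(2 × 26.4°) = sin 52.80° = 0.7965.
R = (68.4)² × 0.7965 / 9.8 = 380 m.

380 m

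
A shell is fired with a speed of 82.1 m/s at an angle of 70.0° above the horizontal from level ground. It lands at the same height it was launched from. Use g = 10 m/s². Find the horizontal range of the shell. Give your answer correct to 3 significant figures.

Components: v_x = 82.1 cos 70.0° = 28.08 m/s, v_y = 82.1 sin 70.0° = 77.15 m/s.
Time of flight (same landing height): t = 2 v_y / g = 2 × 77.15 / 10 = 15.43 s.
Range: R = v_x · t = 28.08 × 15.43 = 433 m.

433 m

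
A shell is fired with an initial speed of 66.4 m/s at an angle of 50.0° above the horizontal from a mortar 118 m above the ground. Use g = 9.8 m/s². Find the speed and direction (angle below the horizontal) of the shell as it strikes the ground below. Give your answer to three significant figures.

82.0 m/s at 58.6° below the horizontal

v_x = 66.4 cos 50.0° = 42.68 m/s (constant).
|v_y| at impact = √((50.87)² + 2×9.8×118) = 70.00 m/s.
Speed = √(42.68² + 70.00²) = 82.0 m/s; angle = arctan(70.00/42.68) = 58.6° below horizontal.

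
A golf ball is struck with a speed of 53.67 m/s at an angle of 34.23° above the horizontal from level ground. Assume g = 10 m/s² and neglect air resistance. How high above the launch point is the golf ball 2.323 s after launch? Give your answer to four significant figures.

v_y0 = 53.67 sin 34.23° = 30.190 m/s.
y(t) = v_y0 t − ½ g t² = 30.190×2.323 − 5.000×2.323² = 43.15 m.

43.15 m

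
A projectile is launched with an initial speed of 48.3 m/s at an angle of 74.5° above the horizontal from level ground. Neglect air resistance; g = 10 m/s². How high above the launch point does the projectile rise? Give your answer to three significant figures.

108 m

Vertical component of launch velocity: v_y = 48.3 sin 74.5° = 46.54 m/s.
At the highest point the vertical velocity is zero, so v_y² = 2 g h_max.
h_max = (46.54)² / (2 × 10) = 2166 / 20.00 = 108 m.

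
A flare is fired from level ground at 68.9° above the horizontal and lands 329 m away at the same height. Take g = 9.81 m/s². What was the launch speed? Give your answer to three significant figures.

69.3 m/s

On level ground, R = v₀² sin(2θ) / g, so v₀ = √(R g / sin 2θ).
sin(2 × 68.9°) = 0.6717.
v₀ = √(329 × 9.81 / 0.6717) = √4805 = 69.3 m/s.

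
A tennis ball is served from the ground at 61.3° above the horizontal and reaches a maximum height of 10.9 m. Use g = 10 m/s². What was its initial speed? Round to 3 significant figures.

16.8 m/s

At maximum height v_y = 0, so (v₀ sin θ)² = 2 g H.
v₀ sin 61.3° = √(2 × 10 × 10.9) = 14.76 m/s.
v₀ = 14.76 / sin 61.3° = 14.76 / 0.8771 = 16.8 m/s.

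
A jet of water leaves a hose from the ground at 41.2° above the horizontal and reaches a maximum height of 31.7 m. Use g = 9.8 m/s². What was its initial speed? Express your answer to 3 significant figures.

37.8 m/s

At maximum height v_y = 0, so (v₀ sin θ)² = 2 g H.
v₀ sin 41.2° = √(2 × 9.8 × 31.7) = 24.93 m/s.
v₀ = 24.93 / sin 41.2° = 24.93 / 0.6587 = 37.8 m/s.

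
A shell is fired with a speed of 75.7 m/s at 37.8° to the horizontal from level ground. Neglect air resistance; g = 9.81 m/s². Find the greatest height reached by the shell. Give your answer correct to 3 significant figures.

110 m

Vertical component of launch velocity: v_y = 75.7 sin 37.8° = 46.40 m/s.
At the highest point the vertical velocity is zero, so v_y² = 2 g h_max.
h_max = (46.40)² / (2 × 9.81) = 2153 / 19.62 = 110 m.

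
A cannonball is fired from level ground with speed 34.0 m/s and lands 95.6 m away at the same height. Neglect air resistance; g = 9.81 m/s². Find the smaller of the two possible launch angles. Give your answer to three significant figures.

Level-ground range: R = v₀² sin(2θ)/g ⇒ sin 2θ = R g / v₀² = 95.6×9.81/34.0² = 0.8113.
2θ = arcsin(0.8113) = 54.22° or 180° − 54.22° = 125.78°.
So θ = 27.1° or θ = 62.9°.

27.1°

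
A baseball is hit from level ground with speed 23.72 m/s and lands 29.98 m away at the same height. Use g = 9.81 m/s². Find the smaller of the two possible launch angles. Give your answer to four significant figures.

Level-ground range: R = v₀² sin(2θ)/g ⇒ sin 2θ = R g / v₀² = 29.98×9.81/23.72² = 0.5227.
2θ = arcsin(0.5227) = 31.514° or 180° − 31.514° = 148.486°.
So θ = 15.76° or θ = 74.24°.

15.76°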